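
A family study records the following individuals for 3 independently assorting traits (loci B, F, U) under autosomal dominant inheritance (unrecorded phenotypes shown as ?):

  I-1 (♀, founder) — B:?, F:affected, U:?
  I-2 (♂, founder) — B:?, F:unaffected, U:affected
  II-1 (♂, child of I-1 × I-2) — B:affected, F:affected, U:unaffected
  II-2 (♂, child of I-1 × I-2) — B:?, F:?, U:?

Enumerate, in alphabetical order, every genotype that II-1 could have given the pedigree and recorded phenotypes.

B/I-1 ? ·: bb|Bb|BB
B/I-2 ? ·: bb|Bb|BB
B/II-1 aff I-1×I-2: Bb|BB
B/II-2 ? I-1×I-2: bb|Bb|BB
⇒ B over [I-1,I-2,II-1,II-2]: 21 consistent
F/I-1 aff ·: Ff|FF
F/I-2 un ·: ff
F/II-1 aff I-1×I-2: Ff
F/II-2 ? I-1×I-2: ff|Ff
⇒ F over [I-1,I-2,II-1,II-2]: 3 consistent
U/I-1 ? ·: uu|Uu
U/I-2 aff ·: Uu
U/II-1 un I-1×I-2: uu
U/II-2 ? I-1×I-2: uu|Uu|UU
⇒ U over [I-1,I-2,II-1,II-2]: 5 consistent

II-1 ∈ {BB Ff uu, Bb Ff uu}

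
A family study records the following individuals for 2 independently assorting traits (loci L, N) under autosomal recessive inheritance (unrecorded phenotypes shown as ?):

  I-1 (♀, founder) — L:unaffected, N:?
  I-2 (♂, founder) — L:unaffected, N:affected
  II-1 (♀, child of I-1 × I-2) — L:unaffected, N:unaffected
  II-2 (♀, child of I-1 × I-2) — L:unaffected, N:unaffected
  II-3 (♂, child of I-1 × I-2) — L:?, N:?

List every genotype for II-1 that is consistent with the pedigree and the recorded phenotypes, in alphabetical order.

II-1 ∈ {LL Nn, Ll Nn}

L/I-1 un ·: LL|Ll
L/I-2 un ·: LL|Ll
L/II-1 un I-1×I-2: LL|Ll
L/II-2 un I-1×I-2: LL|Ll
L/II-3 ? I-1×I-2: LL|Ll|ll
⇒ L over [I-1,I-2,II-1,II-2,II-3]: 29 consistent
N/I-1 ? ·: NN|Nn
N/I-2 aff ·: nn
N/II-1 un I-1×I-2: Nn
N/II-2 un I-1×I-2: Nn
N/II-3 ? I-1×I-2: Nn|nn
⇒ N over [I-1,I-2,II-1,II-2,II-3]: 3 consistent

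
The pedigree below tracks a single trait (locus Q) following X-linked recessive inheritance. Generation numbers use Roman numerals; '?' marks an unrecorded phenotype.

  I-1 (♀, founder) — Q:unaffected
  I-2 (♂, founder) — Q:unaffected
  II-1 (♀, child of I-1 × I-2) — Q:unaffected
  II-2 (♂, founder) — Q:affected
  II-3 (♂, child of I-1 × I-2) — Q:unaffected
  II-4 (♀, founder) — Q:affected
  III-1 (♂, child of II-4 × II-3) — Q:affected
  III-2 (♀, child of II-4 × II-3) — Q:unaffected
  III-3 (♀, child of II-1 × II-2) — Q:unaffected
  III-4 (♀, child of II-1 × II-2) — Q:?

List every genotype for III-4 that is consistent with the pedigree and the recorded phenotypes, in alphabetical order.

Q/I-1 un ·: X^QX^Q|X^QX^q
Q/I-2 un ·: X^QY
Q/II-1 un I-1×I-2: X^QX^Q|X^QX^q
Q/II-2 aff ·: X^qY
Q/II-3 un I-1×I-2: X^QY
Q/II-4 aff ·: X^qX^q
Q/III-1 aff II-4×II-3: X^qY
Q/III-2 un II-4×II-3: X^QX^q
Q/III-3 un II-1×II-2: X^QX^q
Q/III-4 ? II-1×II-2: X^QX^q|X^qX^q
⇒ Q over [I-1,I-2,II-1,II-2,II-3,II-4,III-1,III-2,III-3,III-4]: 4 consistent

III-4 ∈ {X^QX^q, X^qX^q}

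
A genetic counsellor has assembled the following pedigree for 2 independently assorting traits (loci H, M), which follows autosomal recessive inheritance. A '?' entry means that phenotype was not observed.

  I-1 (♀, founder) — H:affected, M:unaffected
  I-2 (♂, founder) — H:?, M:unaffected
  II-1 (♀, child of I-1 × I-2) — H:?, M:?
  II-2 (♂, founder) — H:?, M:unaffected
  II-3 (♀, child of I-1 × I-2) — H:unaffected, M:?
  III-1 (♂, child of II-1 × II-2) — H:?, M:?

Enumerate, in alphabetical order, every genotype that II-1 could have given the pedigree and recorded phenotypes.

H/I-1 aff ·: hh
H/I-2 ? ·: HH|Hh
H/II-1 ? I-1×I-2: Hh|hh
H/II-2 ? ·: HH|Hh|hh
H/II-3 un I-1×I-2: Hh
H/III-1 ? II-1×II-2: HH|Hh|hh
⇒ H over [I-1,I-2,II-1,II-2,II-3,III-1]: 18 consistent
M/I-1 un ·: MM|Mm
M/I-2 un ·: MM|Mm
M/II-1 ? I-1×I-2: MM|Mm|mm
M/II-2 un ·: MM|Mm
M/II-3 ? I-1×I-2: MM|Mm|mm
M/III-1 ? II-1×II-2: MM|Mm|mm
⇒ M over [I-1,I-2,II-1,II-2,II-3,III-1]: 68 consistent

II-1 ∈ {Hh MM, Hh Mm, Hh mm, hh MM, hh Mm, hh mm}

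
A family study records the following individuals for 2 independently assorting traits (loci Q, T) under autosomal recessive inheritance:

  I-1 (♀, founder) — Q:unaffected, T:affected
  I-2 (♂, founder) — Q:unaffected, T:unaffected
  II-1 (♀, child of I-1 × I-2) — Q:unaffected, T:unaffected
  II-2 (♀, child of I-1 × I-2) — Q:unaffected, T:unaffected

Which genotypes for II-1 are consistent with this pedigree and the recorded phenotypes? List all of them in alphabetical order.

II-1 ∈ {QQ Tt, Qq Tt}

Q/I-1 un ·: QQ|Qq
Q/I-2 un ·: QQ|Qq
Q/II-1 un I-1×I-2: QQ|Qq
Q/II-2 un I-1×I-2: QQ|Qq
⇒ Q over [I-1,I-2,II-1,II-2]: 13 consistent
T/I-1 aff ·: tt
T/I-2 un ·: TT|Tt
T/II-1 un I-1×I-2: Tt
T/II-2 un I-1×I-2: Tt
⇒ T over [I-1,I-2,II-1,II-2]: 2 consistent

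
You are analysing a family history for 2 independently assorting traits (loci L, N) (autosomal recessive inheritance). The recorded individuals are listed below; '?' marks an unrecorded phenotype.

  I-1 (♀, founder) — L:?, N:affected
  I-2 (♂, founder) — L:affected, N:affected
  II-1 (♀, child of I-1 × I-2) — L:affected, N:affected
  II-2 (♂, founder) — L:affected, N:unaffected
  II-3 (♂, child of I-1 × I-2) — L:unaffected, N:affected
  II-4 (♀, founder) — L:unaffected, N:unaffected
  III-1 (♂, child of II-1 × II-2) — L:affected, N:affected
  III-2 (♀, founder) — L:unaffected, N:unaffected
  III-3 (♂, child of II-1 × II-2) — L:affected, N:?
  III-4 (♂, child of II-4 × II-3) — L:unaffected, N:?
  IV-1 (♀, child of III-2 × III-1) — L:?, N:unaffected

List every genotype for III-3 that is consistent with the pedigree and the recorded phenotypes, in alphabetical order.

L/I-1 ? ·: Ll
L/I-2 aff ·: ll
L/II-1 aff I-1×I-2: ll
L/II-2 aff ·: ll
L/II-3 un I-1×I-2: Ll
L/II-4 un ·: LL|Ll
L/III-1 aff II-1×II-2: ll
L/III-2 un ·: LL|Ll
L/III-3 aff II-1×II-2: ll
L/III-4 un II-4×II-3: LL|Ll
L/IV-1 ? III-2×III-1: Ll|ll
⇒ L over [I-1,I-2,II-1,II-2,II-3,II-4,III-1,III-2,III-3,III-4,IV-1]: 12 consistent
N/I-1 aff ·: nn
N/I-2 aff ·: nn
N/II-1 aff I-1×I-2: nn
N/II-2 un ·: Nn
N/II-3 aff I-1×I-2: nn
N/II-4 un ·: NN|Nn
N/III-1 aff II-1×II-2: nn
N/III-2 un ·: NN|Nn
N/III-3 ? II-1×II-2: Nn|nn
N/III-4 ? II-4×II-3: Nn|nn
N/IV-1 un III-2×III-1: Nn
⇒ N over [I-1,I-2,II-1,II-2,II-3,II-4,III-1,III-2,III-3,III-4,IV-1]: 12 consistent

III-3 ∈ {ll Nn, ll nn}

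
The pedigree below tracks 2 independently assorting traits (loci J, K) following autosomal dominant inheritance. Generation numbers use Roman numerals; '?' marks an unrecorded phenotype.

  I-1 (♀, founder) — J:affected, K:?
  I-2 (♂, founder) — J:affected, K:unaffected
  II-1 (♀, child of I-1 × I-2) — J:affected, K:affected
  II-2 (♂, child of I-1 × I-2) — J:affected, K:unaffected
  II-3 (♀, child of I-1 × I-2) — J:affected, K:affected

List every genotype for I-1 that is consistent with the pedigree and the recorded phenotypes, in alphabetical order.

J/I-1 aff ·: Jj|JJ
J/I-2 aff ·: Jj|JJ
J/II-1 aff I-1×I-2: Jj|JJ
J/II-2 aff I-1×I-2: Jj|JJ
J/II-3 aff I-1×I-2: Jj|JJ
⇒ J over [I-1,I-2,II-1,II-2,II-3]: 25 consistent
K/I-1 ? ·: Kk
K/I-2 un ·: kk
K/II-1 aff I-1×I-2: Kk
K/II-2 un I-1×I-2: kk
K/II-3 aff I-1×I-2: Kk
⇒ K over [I-1,I-2,II-1,II-2,II-3]: 1 consistent

I-1 ∈ {JJ Kk, Jj Kk}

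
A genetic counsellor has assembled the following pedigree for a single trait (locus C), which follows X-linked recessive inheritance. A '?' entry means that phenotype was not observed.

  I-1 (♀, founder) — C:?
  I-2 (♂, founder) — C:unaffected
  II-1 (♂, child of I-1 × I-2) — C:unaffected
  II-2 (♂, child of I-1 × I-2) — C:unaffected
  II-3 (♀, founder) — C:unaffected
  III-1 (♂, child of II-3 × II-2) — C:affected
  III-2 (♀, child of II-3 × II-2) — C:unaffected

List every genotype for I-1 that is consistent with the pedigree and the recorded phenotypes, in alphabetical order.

C/I-1 ? ·: X^CX^C|X^CX^c
C/I-2 un ·: X^CY
C/II-1 un I-1×I-2: X^CY
C/II-2 un I-1×I-2: X^CY
C/II-3 un ·: X^CX^c
C/III-1 aff II-3×II-2: X^cY
C/III-2 un II-3×II-2: X^CX^C|X^CX^c
⇒ C over [I-1,I-2,II-1,II-2,II-3,III-1,III-2]: 4 consistent

I-1 ∈ {X^CX^C, X^CX^c}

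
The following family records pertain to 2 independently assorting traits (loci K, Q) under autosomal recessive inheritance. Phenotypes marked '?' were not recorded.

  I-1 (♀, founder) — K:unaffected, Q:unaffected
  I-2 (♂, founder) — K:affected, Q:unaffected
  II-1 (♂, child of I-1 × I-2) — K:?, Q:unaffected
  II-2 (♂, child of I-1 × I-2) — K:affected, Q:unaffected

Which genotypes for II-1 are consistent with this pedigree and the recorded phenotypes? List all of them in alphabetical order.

II-1 ∈ {Kk QQ, Kk Qq, kk QQ, kk Qq}

K/I-1 un ·: Kk
K/I-2 aff ·: kk
K/II-1 ? I-1×I-2: Kk|kk
K/II-2 aff I-1×I-2: kk
⇒ K over [I-1,I-2,II-1,II-2]: 2 consistent
Q/I-1 un ·: QQ|Qq
Q/I-2 un ·: QQ|Qq
Q/II-1 un I-1×I-2: QQ|Qq
Q/II-2 un I-1×I-2: QQ|Qq
⇒ Q over [I-1,I-2,II-1,II-2]: 13 consistent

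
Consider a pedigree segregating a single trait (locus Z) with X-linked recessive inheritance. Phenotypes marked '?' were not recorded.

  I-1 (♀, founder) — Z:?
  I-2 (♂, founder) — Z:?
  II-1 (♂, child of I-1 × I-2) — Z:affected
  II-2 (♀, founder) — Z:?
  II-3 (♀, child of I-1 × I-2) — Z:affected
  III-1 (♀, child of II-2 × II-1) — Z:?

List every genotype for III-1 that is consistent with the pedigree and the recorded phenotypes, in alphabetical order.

Z/I-1 ? ·: X^ZX^z|X^zX^z
Z/I-2 ? ·: X^zY
Z/II-1 aff I-1×I-2: X^zY
Z/II-2 ? ·: X^ZX^Z|X^ZX^z|X^zX^z
Z/II-3 aff I-1×I-2: X^zX^z
Z/III-1 ? II-2×II-1: X^ZX^z|X^zX^z
⇒ Z over [I-1,I-2,II-1,II-2,II-3,III-1]: 8 consistent

III-1 ∈ {X^ZX^z, X^zX^z}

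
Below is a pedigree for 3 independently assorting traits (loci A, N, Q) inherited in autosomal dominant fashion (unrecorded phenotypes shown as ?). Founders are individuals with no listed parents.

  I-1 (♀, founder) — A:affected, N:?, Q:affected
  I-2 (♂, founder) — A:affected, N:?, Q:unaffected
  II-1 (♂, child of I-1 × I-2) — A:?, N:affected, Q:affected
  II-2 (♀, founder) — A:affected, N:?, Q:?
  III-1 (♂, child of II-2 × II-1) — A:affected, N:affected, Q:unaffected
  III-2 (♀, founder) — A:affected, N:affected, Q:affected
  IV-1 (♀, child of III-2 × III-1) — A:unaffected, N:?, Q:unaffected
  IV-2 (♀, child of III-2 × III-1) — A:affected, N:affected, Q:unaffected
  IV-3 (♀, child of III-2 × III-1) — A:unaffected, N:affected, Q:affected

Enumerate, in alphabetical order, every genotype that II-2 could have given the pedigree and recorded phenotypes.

A/I-1 aff ·: Aa|AA
A/I-2 aff ·: Aa|AA
A/II-1 ? I-1×I-2: aa|Aa|AA
A/II-2 aff ·: Aa|AA
A/III-1 aff II-2×II-1: Aa
A/III-2 aff ·: Aa
A/IV-1 un III-2×III-1: aa
A/IV-2 aff III-2×III-1: Aa|AA
A/IV-3 un III-2×III-1: aa
⇒ A over [I-1,I-2,II-1,II-2,III-1,III-2,IV-1,IV-2,IV-3]: 24 consistent
N/I-1 ? ·: nn|Nn|NN
N/I-2 ? ·: nn|Nn|NN
N/II-1 aff I-1×I-2: Nn|NN
N/II-2 ? ·: nn|Nn|NN
N/III-1 aff II-2×II-1: Nn|NN
N/III-2 aff ·: Nn|NN
N/IV-1 ? III-2×III-1: nn|Nn|NN
N/IV-2 aff III-2×III-1: Nn|NN
N/IV-3 aff III-2×III-1: Nn|NN
⇒ N over [I-1,I-2,II-1,II-2,III-1,III-2,IV-1,IV-2,IV-3]: 778 consistent
Q/I-1 aff ·: Qq|QQ
Q/I-2 un ·: qq
Q/II-1 aff I-1×I-2: Qq
Q/II-2 ? ·: qq|Qq
Q/III-1 un II-2×II-1: qq
Q/III-2 aff ·: Qq
Q/IV-1 un III-2×III-1: qq
Q/IV-2 un III-2×III-1: qq
Q/IV-3 aff III-2×III-1: Qq
⇒ Q over [I-1,I-2,II-1,II-2,III-1,III-2,IV-1,IV-2,IV-3]: 4 consistent

II-2 ∈ {AA NN Qq, AA NN qq, AA Nn Qq, AA Nn qq, AA nn Qq, AA nn qq, Aa NN Qq, Aa NN qq, Aa Nn Qq, Aa Nn qq, Aa nn Qq, Aa nn qq}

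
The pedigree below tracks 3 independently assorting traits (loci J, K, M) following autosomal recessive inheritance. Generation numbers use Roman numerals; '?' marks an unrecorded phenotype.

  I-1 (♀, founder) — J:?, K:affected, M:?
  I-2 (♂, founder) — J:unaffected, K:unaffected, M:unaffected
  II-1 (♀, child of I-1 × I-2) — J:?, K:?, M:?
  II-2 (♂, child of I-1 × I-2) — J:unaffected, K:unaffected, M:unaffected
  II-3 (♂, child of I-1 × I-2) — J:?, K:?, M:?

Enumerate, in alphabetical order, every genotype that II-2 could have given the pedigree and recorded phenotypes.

II-2 ∈ {JJ Kk MM, JJ Kk Mm, Jj Kk MM, Jj Kk Mm}

J/I-1 ? ·: JJ|Jj|jj
J/I-2 un ·: JJ|Jj
J/II-1 ? I-1×I-2: JJ|Jj|jj
J/II-2 un I-1×I-2: JJ|Jj
J/II-3 ? I-1×I-2: JJ|Jj|jj
⇒ J over [I-1,I-2,II-1,II-2,II-3]: 40 consistent
K/I-1 aff ·: kk
K/I-2 un ·: KK|Kk
K/II-1 ? I-1×I-2: Kk|kk
K/II-2 un I-1×I-2: Kk
K/II-3 ? I-1×I-2: Kk|kk
⇒ K over [I-1,I-2,II-1,II-2,II-3]: 5 consistent
M/I-1 ? ·: MM|Mm|mm
M/I-2 un ·: MM|Mm
M/II-1 ? I-1×I-2: MM|Mm|mm
M/II-2 un I-1×I-2: MM|Mm
M/II-3 ? I-1×I-2: MM|Mm|mm
⇒ M over [I-1,I-2,II-1,II-2,II-3]: 40 consistent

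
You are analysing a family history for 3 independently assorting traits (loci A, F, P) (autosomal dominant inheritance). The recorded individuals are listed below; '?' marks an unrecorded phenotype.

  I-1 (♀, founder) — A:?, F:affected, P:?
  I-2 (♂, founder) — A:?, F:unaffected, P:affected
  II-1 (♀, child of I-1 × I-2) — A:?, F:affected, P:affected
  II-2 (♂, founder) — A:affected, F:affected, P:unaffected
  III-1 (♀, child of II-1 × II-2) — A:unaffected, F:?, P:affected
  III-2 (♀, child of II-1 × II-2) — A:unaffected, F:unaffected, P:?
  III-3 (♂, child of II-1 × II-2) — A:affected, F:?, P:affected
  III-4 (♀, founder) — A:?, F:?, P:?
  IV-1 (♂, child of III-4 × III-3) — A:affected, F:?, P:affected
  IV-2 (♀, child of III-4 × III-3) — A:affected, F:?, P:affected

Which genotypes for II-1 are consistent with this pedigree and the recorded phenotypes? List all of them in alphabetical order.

A/I-1 ? ·: aa|Aa|AA
A/I-2 ? ·: aa|Aa|AA
A/II-1 ? I-1×I-2: aa|Aa
A/II-2 aff ·: Aa
A/III-1 un II-1×II-2: aa
A/III-2 un II-1×II-2: aa
A/III-3 aff II-1×II-2: Aa|AA
A/III-4 ? ·: aa|Aa|AA
A/IV-1 aff III-4×III-3: Aa|AA
A/IV-2 aff III-4×III-3: Aa|AA
⇒ A over [I-1,I-2,II-1,II-2,III-1,III-2,III-3,III-4,IV-1,IV-2]: 141 consistent
F/I-1 aff ·: Ff|FF
F/I-2 un ·: ff
F/II-1 aff I-1×I-2: Ff
F/II-2 aff ·: Ff
F/III-1 ? II-1×II-2: ff|Ff|FF
F/III-2 un II-1×II-2: ff
F/III-3 ? II-1×II-2: ff|Ff|FF
F/III-4 ? ·: ff|Ff|FF
F/IV-1 ? III-4×III-3: ff|Ff|FF
F/IV-2 ? III-4×III-3: ff|Ff|FF
⇒ F over [I-1,I-2,II-1,II-2,III-1,III-2,III-3,III-4,IV-1,IV-2]: 174 consistent
P/I-1 ? ·: pp|Pp|PP
P/I-2 aff ·: Pp|PP
P/II-1 aff I-1×I-2: Pp|PP
P/II-2 un ·: pp
P/III-1 aff II-1×II-2: Pp
P/III-2 ? II-1×II-2: pp|Pp
P/III-3 aff II-1×II-2: Pp
P/III-4 ? ·: pp|Pp|PP
P/IV-1 aff III-4×III-3: Pp|PP
P/IV-2 aff III-4×III-3: Pp|PP
⇒ P over [I-1,I-2,II-1,II-2,III-1,III-2,III-3,III-4,IV-1,IV-2]: 126 consistent

II-1 ∈ {Aa Ff PP, Aa Ff Pp, aa Ff PP, aa Ff Pp}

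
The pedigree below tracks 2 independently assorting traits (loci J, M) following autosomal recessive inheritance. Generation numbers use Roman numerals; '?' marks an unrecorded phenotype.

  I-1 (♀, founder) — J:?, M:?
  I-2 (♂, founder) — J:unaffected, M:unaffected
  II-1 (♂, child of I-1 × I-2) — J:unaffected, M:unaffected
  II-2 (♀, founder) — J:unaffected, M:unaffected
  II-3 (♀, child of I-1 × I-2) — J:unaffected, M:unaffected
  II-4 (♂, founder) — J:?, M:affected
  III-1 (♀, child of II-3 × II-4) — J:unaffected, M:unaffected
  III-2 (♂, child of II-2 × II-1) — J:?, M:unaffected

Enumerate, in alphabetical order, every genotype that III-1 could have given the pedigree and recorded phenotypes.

J/I-1 ? ·: JJ|Jj|jj
J/I-2 un ·: JJ|Jj
J/II-1 un I-1×I-2: JJ|Jj
J/II-2 un ·: JJ|Jj
J/II-3 un I-1×I-2: JJ|Jj
J/II-4 ? ·: JJ|Jj|jj
J/III-1 un II-3×II-4: JJ|Jj
J/III-2 ? II-2×II-1: JJ|Jj|jj
⇒ J over [I-1,I-2,II-1,II-2,II-3,II-4,III-1,III-2]: 278 consistent
M/I-1 ? ·: MM|Mm|mm
M/I-2 un ·: MM|Mm
M/II-1 un I-1×I-2: MM|Mm
M/II-2 un ·: MM|Mm
M/II-3 un I-1×I-2: MM|Mm
M/II-4 aff ·: mm
M/III-1 un II-3×II-4: Mm
M/III-2 un II-2×II-1: MM|Mm
⇒ M over [I-1,I-2,II-1,II-2,II-3,II-4,III-1,III-2]: 53 consistent

III-1 ∈ {JJ Mm, Jj Mm}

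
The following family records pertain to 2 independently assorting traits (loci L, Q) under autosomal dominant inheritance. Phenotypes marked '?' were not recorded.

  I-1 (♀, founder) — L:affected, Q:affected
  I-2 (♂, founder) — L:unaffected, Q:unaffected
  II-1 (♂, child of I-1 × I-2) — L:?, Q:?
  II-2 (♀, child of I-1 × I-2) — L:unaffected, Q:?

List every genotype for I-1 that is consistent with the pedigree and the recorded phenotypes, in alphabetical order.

L/I-1 aff ·: Ll
L/I-2 un ·: ll
L/II-1 ? I-1×I-2: ll|Ll
L/II-2 un I-1×I-2: ll
⇒ L over [I-1,I-2,II-1,II-2]: 2 consistent
Q/I-1 aff ·: Qq|QQ
Q/I-2 un ·: qq
Q/II-1 ? I-1×I-2: qq|Qq
Q/II-2 ? I-1×I-2: qq|Qq
⇒ Q over [I-1,I-2,II-1,II-2]: 5 consistent

I-1 ∈ {Ll QQ, Ll Qq}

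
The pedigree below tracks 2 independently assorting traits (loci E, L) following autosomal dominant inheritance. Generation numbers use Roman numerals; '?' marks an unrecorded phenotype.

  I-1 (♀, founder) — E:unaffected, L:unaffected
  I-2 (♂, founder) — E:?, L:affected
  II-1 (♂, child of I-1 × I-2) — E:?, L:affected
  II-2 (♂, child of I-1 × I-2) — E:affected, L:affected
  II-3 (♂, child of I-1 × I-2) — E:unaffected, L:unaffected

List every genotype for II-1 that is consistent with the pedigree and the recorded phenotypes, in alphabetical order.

II-1 ∈ {Ee Ll, ee Ll}

E/I-1 un ·: ee
E/I-2 ? ·: Ee
E/II-1 ? I-1×I-2: ee|Ee
E/II-2 aff I-1×I-2: Ee
E/II-3 un I-1×I-2: ee
⇒ E over [I-1,I-2,II-1,II-2,II-3]: 2 consistent
L/I-1 un ·: ll
L/I-2 aff ·: Ll
L/II-1 aff I-1×I-2: Ll
L/II-2 aff I-1×I-2: Ll
L/II-3 un I-1×I-2: ll
⇒ L over [I-1,I-2,II-1,II-2,II-3]: 1 consistent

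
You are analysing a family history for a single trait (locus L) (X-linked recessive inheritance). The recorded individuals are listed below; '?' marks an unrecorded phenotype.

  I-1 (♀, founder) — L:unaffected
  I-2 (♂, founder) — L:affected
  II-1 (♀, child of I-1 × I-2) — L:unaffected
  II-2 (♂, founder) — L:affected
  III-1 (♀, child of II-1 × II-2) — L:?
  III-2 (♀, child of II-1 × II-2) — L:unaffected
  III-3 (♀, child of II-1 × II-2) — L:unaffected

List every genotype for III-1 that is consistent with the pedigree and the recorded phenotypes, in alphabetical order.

III-1 ∈ {X^LX^l, X^lX^l}

L/I-1 un ·: X^LX^L|X^LX^l
L/I-2 aff ·: X^lY
L/II-1 un I-1×I-2: X^LX^l
L/II-2 aff ·: X^lY
L/III-1 ? II-1×II-2: X^LX^l|X^lX^l
L/III-2 un II-1×II-2: X^LX^l
L/III-3 un II-1×II-2: X^LX^l
⇒ L over [I-1,I-2,II-1,II-2,III-1,III-2,III-3]: 4 consistent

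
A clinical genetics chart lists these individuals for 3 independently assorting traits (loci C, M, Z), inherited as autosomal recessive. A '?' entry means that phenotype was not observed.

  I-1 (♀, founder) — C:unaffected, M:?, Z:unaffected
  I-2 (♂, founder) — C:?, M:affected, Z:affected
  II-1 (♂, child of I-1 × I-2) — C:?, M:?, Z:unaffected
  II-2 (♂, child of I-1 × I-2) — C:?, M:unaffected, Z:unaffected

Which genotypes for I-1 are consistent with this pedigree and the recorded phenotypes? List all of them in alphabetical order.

C/I-1 un ·: CC|Cc
C/I-2 ? ·: CC|Cc|cc
C/II-1 ? I-1×I-2: CC|Cc|cc
C/II-2 ? I-1×I-2: CC|Cc|cc
⇒ C over [I-1,I-2,II-1,II-2]: 23 consistent
M/I-1 ? ·: MM|Mm
M/I-2 aff ·: mm
M/II-1 ? I-1×I-2: Mm|mm
M/II-2 un I-1×I-2: Mm
⇒ M over [I-1,I-2,II-1,II-2]: 3 consistent
Z/I-1 un ·: ZZ|Zz
Z/I-2 aff ·: zz
Z/II-1 un I-1×I-2: Zz
Z/II-2 un I-1×I-2: Zz
⇒ Z over [I-1,I-2,II-1,II-2]: 2 consistent

I-1 ∈ {CC MM ZZ, CC MM Zz, CC Mm ZZ, CC Mm Zz, Cc MM ZZ, Cc MM Zz, Cc Mm ZZ, Cc Mm Zz}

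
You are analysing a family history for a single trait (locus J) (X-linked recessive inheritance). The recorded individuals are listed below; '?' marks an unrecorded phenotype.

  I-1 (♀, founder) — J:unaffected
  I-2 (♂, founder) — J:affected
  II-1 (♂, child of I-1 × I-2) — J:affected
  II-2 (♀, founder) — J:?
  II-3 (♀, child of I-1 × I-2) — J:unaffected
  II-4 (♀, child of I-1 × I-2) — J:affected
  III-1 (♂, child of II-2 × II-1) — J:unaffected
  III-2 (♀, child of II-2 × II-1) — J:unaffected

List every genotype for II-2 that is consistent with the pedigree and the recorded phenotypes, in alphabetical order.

J/I-1 un ·: X^JX^j
J/I-2 aff ·: X^jY
J/II-1 aff I-1×I-2: X^jY
J/II-2 ? ·: X^JX^J|X^JX^j
J/II-3 un I-1×I-2: X^JX^j
J/II-4 aff I-1×I-2: X^jX^j
J/III-1 un II-2×II-1: X^JY
J/III-2 un II-2×II-1: X^JX^j
⇒ J over [I-1,I-2,II-1,II-2,II-3,II-4,III-1,III-2]: 2 consistent

II-2 ∈ {X^JX^J, X^JX^j}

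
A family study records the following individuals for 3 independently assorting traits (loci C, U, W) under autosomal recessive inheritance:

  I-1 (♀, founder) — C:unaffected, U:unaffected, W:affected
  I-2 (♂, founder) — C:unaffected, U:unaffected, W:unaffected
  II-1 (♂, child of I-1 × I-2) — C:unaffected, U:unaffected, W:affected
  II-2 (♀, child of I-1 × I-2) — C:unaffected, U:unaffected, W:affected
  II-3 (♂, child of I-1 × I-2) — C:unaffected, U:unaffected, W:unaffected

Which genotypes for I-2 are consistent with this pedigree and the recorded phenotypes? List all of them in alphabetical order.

I-2 ∈ {CC UU Ww, CC Uu Ww, Cc UU Ww, Cc Uu Ww}

C/I-1 un ·: CC|Cc
C/I-2 un ·: CC|Cc
C/II-1 un I-1×I-2: CC|Cc
C/II-2 un I-1×I-2: CC|Cc
C/II-3 un I-1×I-2: CC|Cc
⇒ C over [I-1,I-2,II-1,II-2,II-3]: 25 consistent
U/I-1 un ·: UU|Uu
U/I-2 un ·: UU|Uu
U/II-1 un I-1×I-2: UU|Uu
U/II-2 un I-1×I-2: UU|Uu
U/II-3 un I-1×I-2: UU|Uu
⇒ U over [I-1,I-2,II-1,II-2,II-3]: 25 consistent
W/I-1 aff ·: ww
W/I-2 un ·: Ww
W/II-1 aff I-1×I-2: ww
W/II-2 aff I-1×I-2: ww
W/II-3 un I-1×I-2: Ww
⇒ W over [I-1,I-2,II-1,II-2,II-3]: 1 consistent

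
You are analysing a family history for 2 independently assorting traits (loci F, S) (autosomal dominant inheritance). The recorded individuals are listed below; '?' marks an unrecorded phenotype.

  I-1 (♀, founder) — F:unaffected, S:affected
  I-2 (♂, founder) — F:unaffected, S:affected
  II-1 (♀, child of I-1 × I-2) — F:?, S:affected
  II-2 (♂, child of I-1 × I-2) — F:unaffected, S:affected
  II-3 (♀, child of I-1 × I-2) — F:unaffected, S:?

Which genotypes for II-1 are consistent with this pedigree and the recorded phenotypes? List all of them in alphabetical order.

II-1 ∈ {ff SS, ff Ss}

F/I-1 un ·: ff
F/I-2 un ·: ff
F/II-1 ? I-1×I-2: ff
F/II-2 un I-1×I-2: ff
F/II-3 un I-1×I-2: ff
⇒ F over [I-1,I-2,II-1,II-2,II-3]: 1 consistent
S/I-1 aff ·: Ss|SS
S/I-2 aff ·: Ss|SS
S/II-1 aff I-1×I-2: Ss|SS
S/II-2 aff I-1×I-2: Ss|SS
S/II-3 ? I-1×I-2: ss|Ss|SS
⇒ S over [I-1,I-2,II-1,II-2,II-3]: 29 consistent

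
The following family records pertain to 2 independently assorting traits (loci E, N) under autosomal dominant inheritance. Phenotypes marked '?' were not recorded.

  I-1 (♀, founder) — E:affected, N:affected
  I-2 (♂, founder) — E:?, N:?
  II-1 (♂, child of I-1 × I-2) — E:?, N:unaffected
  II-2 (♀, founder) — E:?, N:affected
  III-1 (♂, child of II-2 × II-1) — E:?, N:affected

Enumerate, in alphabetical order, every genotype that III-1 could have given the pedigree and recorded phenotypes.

III-1 ∈ {EE Nn, Ee Nn, ee Nn}

E/I-1 aff ·: Ee|EE
E/I-2 ? ·: ee|Ee|EE
E/II-1 ? I-1×I-2: ee|Ee|EE
E/II-2 ? ·: ee|Ee|EE
E/III-1 ? II-2×II-1: ee|Ee|EE
⇒ E over [I-1,I-2,II-1,II-2,III-1]: 59 consistent
N/I-1 aff ·: Nn
N/I-2 ? ·: nn|Nn
N/II-1 un I-1×I-2: nn
N/II-2 aff ·: Nn|NN
N/III-1 aff II-2×II-1: Nn
⇒ N over [I-1,I-2,II-1,II-2,III-1]: 4 consistent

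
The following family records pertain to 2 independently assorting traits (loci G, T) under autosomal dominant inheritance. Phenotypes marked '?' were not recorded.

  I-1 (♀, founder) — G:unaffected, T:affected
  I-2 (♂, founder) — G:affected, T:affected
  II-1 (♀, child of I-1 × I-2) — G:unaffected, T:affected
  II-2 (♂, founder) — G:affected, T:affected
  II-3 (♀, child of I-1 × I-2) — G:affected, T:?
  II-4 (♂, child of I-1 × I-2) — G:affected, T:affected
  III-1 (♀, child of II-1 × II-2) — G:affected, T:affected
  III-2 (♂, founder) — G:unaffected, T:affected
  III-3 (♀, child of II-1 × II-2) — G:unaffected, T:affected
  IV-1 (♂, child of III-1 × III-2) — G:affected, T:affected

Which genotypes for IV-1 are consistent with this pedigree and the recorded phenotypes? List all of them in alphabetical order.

IV-1 ∈ {Gg TT, Gg Tt}

G/I-1 un ·: gg
G/I-2 aff ·: Gg
G/II-1 un I-1×I-2: gg
G/II-2 aff ·: Gg
G/II-3 aff I-1×I-2: Gg
G/II-4 aff I-1×I-2: Gg
G/III-1 aff II-1×II-2: Gg
G/III-2 un ·: gg
G/III-3 un II-1×II-2: gg
G/IV-1 aff III-1×III-2: Gg
⇒ G over [I-1,I-2,II-1,II-2,II-3,II-4,III-1,III-2,III-3,IV-1]: 1 consistent
T/I-1 aff ·: Tt|TT
T/I-2 aff ·: Tt|TT
T/II-1 aff I-1×I-2: Tt|TT
T/II-2 aff ·: Tt|TT
T/II-3 ? I-1×I-2: tt|Tt|TT
T/II-4 aff I-1×I-2: Tt|TT
T/III-1 aff II-1×II-2: Tt|TT
T/III-2 aff ·: Tt|TT
T/III-3 aff II-1×II-2: Tt|TT
T/IV-1 aff III-1×III-2: Tt|TT
⇒ T over [I-1,I-2,II-1,II-2,II-3,II-4,III-1,III-2,III-3,IV-1]: 647 consistent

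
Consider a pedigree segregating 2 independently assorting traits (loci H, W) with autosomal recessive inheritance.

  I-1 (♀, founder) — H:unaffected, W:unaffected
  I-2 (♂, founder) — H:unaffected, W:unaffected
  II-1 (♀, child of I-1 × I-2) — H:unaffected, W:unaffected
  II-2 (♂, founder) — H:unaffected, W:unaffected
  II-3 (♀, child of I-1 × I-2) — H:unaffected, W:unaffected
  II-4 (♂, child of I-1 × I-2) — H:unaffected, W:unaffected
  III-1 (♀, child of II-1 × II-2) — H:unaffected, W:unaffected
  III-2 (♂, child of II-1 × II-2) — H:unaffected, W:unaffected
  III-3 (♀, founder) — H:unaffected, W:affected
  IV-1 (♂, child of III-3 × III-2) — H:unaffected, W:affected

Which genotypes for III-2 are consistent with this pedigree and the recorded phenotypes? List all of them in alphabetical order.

H/I-1 un ·: HH|Hh
H/I-2 un ·: HH|Hh
H/II-1 un I-1×I-2: HH|Hh
H/II-2 un ·: HH|Hh
H/II-3 un I-1×I-2: HH|Hh
H/II-4 un I-1×I-2: HH|Hh
H/III-1 un II-1×II-2: HH|Hh
H/III-2 un II-1×II-2: HH|Hh
H/III-3 un ·: HH|Hh
H/IV-1 un III-3×III-2: HH|Hh
⇒ H over [I-1,I-2,II-1,II-2,II-3,II-4,III-1,III-2,III-3,IV-1]: 557 consistent
W/I-1 un ·: WW|Ww
W/I-2 un ·: WW|Ww
W/II-1 un I-1×I-2: WW|Ww
W/II-2 un ·: WW|Ww
W/II-3 un I-1×I-2: WW|Ww
W/II-4 un I-1×I-2: WW|Ww
W/III-1 un II-1×II-2: WW|Ww
W/III-2 un II-1×II-2: Ww
W/III-3 aff ·: ww
W/IV-1 aff III-3×III-2: ww
⇒ W over [I-1,I-2,II-1,II-2,II-3,II-4,III-1,III-2,III-3,IV-1]: 74 consistent

III-2 ∈ {HH Ww, Hh Ww}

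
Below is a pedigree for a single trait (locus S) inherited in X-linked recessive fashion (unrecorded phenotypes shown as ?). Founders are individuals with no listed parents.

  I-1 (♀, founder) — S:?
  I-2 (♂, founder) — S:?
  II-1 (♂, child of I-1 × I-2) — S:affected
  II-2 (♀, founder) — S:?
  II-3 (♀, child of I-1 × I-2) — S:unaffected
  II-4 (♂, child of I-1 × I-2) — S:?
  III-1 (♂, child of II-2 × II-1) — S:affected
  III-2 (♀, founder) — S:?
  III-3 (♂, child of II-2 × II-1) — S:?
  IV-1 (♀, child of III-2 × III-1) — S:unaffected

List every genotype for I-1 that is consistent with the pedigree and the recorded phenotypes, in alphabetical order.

I-1 ∈ {X^SX^s, X^sX^s}

S/I-1 ? ·: X^SX^s|X^sX^s
S/I-2 ? ·: X^SY|X^sY
S/II-1 aff I-1×I-2: X^sY
S/II-2 ? ·: X^SX^s|X^sX^s
S/II-3 un I-1×I-2: X^SX^S|X^SX^s
S/II-4 ? I-1×I-2: X^SY|X^sY
S/III-1 aff II-2×II-1: X^sY
S/III-2 ? ·: X^SX^S|X^SX^s
S/III-3 ? II-2×II-1: X^SY|X^sY
S/IV-1 un III-2×III-1: X^SX^s
⇒ S over [I-1,I-2,II-1,II-2,II-3,II-4,III-1,III-2,III-3,IV-1]: 42 consistent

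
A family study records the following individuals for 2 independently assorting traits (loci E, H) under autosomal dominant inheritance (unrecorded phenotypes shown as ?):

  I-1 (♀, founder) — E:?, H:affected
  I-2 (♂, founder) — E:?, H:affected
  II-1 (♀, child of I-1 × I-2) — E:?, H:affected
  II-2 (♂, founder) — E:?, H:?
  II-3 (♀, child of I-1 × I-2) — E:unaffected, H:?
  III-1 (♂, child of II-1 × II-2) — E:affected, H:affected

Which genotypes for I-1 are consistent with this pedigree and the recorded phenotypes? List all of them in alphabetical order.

I-1 ∈ {Ee HH, Ee Hh, ee HH, ee Hh}

E/I-1 ? ·: ee|Ee
E/I-2 ? ·: ee|Ee
E/II-1 ? I-1×I-2: ee|Ee|EE
E/II-2 ? ·: ee|Ee|EE
E/II-3 un I-1×I-2: ee
E/III-1 aff II-1×II-2: Ee|EE
⇒ E over [I-1,I-2,II-1,II-2,II-3,III-1]: 27 consistent
H/I-1 aff ·: Hh|HH
H/I-2 aff ·: Hh|HH
H/II-1 aff I-1×I-2: Hh|HH
H/II-2 ? ·: hh|Hh|HH
H/II-3 ? I-1×I-2: hh|Hh|HH
H/III-1 aff II-1×II-2: Hh|HH
⇒ H over [I-1,I-2,II-1,II-2,II-3,III-1]: 67 consistent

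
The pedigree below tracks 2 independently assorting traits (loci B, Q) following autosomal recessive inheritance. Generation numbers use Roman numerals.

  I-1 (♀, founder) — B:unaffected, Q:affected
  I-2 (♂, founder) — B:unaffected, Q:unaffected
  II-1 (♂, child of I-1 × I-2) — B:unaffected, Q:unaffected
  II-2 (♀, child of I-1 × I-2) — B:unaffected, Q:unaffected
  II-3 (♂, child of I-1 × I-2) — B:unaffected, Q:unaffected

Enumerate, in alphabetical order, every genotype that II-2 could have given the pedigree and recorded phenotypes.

II-2 ∈ {BB Qq, Bb Qq}

B/I-1 un ·: BB|Bb
B/I-2 un ·: BB|Bb
B/II-1 un I-1×I-2: BB|Bb
B/II-2 un I-1×I-2: BB|Bb
B/II-3 un I-1×I-2: BB|Bb
⇒ B over [I-1,I-2,II-1,II-2,II-3]: 25 consistent
Q/I-1 aff ·: qq
Q/I-2 un ·: QQ|Qq
Q/II-1 un I-1×I-2: Qq
Q/II-2 un I-1×I-2: Qq
Q/II-3 un I-1×I-2: Qq
⇒ Q over [I-1,I-2,II-1,II-2,II-3]: 2 consistent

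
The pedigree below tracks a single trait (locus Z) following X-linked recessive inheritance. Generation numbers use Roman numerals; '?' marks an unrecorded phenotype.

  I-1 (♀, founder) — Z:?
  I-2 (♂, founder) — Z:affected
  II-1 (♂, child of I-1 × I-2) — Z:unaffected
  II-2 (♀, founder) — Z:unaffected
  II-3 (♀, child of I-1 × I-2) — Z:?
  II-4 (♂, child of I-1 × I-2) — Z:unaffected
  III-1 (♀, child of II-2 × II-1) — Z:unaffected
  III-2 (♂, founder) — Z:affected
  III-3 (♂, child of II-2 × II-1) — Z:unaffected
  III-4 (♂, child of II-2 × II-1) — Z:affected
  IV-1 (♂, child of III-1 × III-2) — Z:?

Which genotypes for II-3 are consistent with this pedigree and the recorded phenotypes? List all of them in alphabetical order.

II-3 ∈ {X^ZX^z, X^zX^z}

Z/I-1 ? ·: X^ZX^Z|X^ZX^z
Z/I-2 aff ·: X^zY
Z/II-1 un I-1×I-2: X^ZY
Z/II-2 un ·: X^ZX^z
Z/II-3 ? I-1×I-2: X^ZX^z|X^zX^z
Z/II-4 un I-1×I-2: X^ZY
Z/III-1 un II-2×II-1: X^ZX^Z|X^ZX^z
Z/III-2 aff ·: X^zY
Z/III-3 un II-2×II-1: X^ZY
Z/III-4 aff II-2×II-1: X^zY
Z/IV-1 ? III-1×III-2: X^ZY|X^zY
⇒ Z over [I-1,I-2,II-1,II-2,II-3,II-4,III-1,III-2,III-3,III-4,IV-1]: 9 consistent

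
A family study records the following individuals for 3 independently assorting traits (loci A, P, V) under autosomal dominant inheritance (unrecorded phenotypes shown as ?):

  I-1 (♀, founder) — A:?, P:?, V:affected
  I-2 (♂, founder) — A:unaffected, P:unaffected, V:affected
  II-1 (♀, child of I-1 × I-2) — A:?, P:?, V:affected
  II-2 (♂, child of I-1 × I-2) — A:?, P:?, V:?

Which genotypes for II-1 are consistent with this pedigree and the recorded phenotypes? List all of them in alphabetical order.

A/I-1 ? ·: aa|Aa|AA
A/I-2 un ·: aa
A/II-1 ? I-1×I-2: aa|Aa
A/II-2 ? I-1×I-2: aa|Aa
⇒ A over [I-1,I-2,II-1,II-2]: 6 consistent
P/I-1 ? ·: pp|Pp|PP
P/I-2 un ·: pp
P/II-1 ? I-1×I-2: pp|Pp
P/II-2 ? I-1×I-2: pp|Pp
⇒ P over [I-1,I-2,II-1,II-2]: 6 consistent
V/I-1 aff ·: Vv|VV
V/I-2 aff ·: Vv|VV
V/II-1 aff I-1×I-2: Vv|VV
V/II-2 ? I-1×I-2: vv|Vv|VV
⇒ V over [I-1,I-2,II-1,II-2]: 15 consistent

II-1 ∈ {Aa Pp VV, Aa Pp Vv, Aa pp VV, Aa pp Vv, aa Pp VV, aa Pp Vv, aa pp VV, aa pp Vv}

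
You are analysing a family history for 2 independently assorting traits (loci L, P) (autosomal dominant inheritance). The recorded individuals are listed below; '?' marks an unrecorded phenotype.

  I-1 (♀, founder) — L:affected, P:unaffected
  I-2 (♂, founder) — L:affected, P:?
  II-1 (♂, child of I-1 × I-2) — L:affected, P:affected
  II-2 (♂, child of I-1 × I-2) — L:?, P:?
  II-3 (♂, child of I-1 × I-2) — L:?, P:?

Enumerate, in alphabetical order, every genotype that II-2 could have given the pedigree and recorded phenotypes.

L/I-1 aff ·: Ll|LL
L/I-2 aff ·: Ll|LL
L/II-1 aff I-1×I-2: Ll|LL
L/II-2 ? I-1×I-2: ll|Ll|LL
L/II-3 ? I-1×I-2: ll|Ll|LL
⇒ L over [I-1,I-2,II-1,II-2,II-3]: 35 consistent
P/I-1 un ·: pp
P/I-2 ? ·: Pp|PP
P/II-1 aff I-1×I-2: Pp
P/II-2 ? I-1×I-2: pp|Pp
P/II-3 ? I-1×I-2: pp|Pp
⇒ P over [I-1,I-2,II-1,II-2,II-3]: 5 consistent

II-2 ∈ {LL Pp, LL pp, Ll Pp, Ll pp, ll Pp, ll pp}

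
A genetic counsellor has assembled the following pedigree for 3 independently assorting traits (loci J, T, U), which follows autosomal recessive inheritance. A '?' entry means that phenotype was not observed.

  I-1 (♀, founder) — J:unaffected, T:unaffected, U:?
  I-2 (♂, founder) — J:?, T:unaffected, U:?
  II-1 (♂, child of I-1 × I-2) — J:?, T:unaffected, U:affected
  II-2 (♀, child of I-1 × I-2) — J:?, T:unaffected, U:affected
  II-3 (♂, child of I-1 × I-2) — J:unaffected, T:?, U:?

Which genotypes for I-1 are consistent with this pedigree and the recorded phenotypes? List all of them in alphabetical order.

I-1 ∈ {JJ TT Uu, JJ TT uu, JJ Tt Uu, JJ Tt uu, Jj TT Uu, Jj TT uu, Jj Tt Uu, Jj Tt uu}

J/I-1 un ·: JJ|Jj
J/I-2 ? ·: JJ|Jj|jj
J/II-1 ? I-1×I-2: JJ|Jj|jj
J/II-2 ? I-1×I-2: JJ|Jj|jj
J/II-3 un I-1×I-2: JJ|Jj
⇒ J over [I-1,I-2,II-1,II-2,II-3]: 40 consistent
T/I-1 un ·: TT|Tt
T/I-2 un ·: TT|Tt
T/II-1 un I-1×I-2: TT|Tt
T/II-2 un I-1×I-2: TT|Tt
T/II-3 ? I-1×I-2: TT|Tt|tt
⇒ T over [I-1,I-2,II-1,II-2,II-3]: 29 consistent
U/I-1 ? ·: Uu|uu
U/I-2 ? ·: Uu|uu
U/II-1 aff I-1×I-2: uu
U/II-2 aff I-1×I-2: uu
U/II-3 ? I-1×I-2: UU|Uu|uu
⇒ U over [I-1,I-2,II-1,II-2,II-3]: 8 consistent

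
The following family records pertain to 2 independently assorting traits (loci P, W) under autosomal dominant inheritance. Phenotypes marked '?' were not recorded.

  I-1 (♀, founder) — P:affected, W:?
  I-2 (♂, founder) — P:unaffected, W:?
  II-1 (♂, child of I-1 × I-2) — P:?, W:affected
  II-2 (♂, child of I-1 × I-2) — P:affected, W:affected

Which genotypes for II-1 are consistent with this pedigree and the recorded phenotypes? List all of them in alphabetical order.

II-1 ∈ {Pp WW, Pp Ww, pp WW, pp Ww}

P/I-1 aff ·: Pp|PP
P/I-2 un ·: pp
P/II-1 ? I-1×I-2: pp|Pp
P/II-2 aff I-1×I-2: Pp
⇒ P over [I-1,I-2,II-1,II-2]: 3 consistent
W/I-1 ? ·: ww|Ww|WW
W/I-2 ? ·: ww|Ww|WW
W/II-1 aff I-1×I-2: Ww|WW
W/II-2 aff I-1×I-2: Ww|WW
⇒ W over [I-1,I-2,II-1,II-2]: 17 consistent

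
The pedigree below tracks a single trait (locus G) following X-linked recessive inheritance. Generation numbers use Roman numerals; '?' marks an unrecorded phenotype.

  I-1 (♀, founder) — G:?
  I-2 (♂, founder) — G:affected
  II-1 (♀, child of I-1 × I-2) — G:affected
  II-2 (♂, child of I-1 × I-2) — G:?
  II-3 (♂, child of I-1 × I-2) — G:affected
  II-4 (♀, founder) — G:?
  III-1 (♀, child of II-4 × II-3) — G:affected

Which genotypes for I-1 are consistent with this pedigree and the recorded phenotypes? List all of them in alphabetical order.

G/I-1 ? ·: X^GX^g|X^gX^g
G/I-2 aff ·: X^gY
G/II-1 aff I-1×I-2: X^gX^g
G/II-2 ? I-1×I-2: X^GY|X^gY
G/II-3 aff I-1×I-2: X^gY
G/II-4 ? ·: X^GX^g|X^gX^g
G/III-1 aff II-4×II-3: X^gX^g
⇒ G over [I-1,I-2,II-1,II-2,II-3,II-4,III-1]: 6 consistent

I-1 ∈ {X^GX^g, X^gX^g}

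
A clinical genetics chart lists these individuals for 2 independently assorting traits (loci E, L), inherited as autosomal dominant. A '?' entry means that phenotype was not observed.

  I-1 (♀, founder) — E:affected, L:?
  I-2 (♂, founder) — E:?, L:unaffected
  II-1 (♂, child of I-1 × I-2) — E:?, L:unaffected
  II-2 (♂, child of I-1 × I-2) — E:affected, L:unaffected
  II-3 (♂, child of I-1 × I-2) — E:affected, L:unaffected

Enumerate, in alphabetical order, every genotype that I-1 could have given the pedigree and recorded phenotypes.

E/I-1 aff ·: Ee|EE
E/I-2 ? ·: ee|Ee|EE
E/II-1 ? I-1×I-2: ee|Ee|EE
E/II-2 aff I-1×I-2: Ee|EE
E/II-3 aff I-1×I-2: Ee|EE
⇒ E over [I-1,I-2,II-1,II-2,II-3]: 32 consistent
L/I-1 ? ·: ll|Ll
L/I-2 un ·: ll
L/II-1 un I-1×I-2: ll
L/II-2 un I-1×I-2: ll
L/II-3 un I-1×I-2: ll
⇒ L over [I-1,I-2,II-1,II-2,II-3]: 2 consistent

I-1 ∈ {EE Ll, EE ll, Ee Ll, Ee ll}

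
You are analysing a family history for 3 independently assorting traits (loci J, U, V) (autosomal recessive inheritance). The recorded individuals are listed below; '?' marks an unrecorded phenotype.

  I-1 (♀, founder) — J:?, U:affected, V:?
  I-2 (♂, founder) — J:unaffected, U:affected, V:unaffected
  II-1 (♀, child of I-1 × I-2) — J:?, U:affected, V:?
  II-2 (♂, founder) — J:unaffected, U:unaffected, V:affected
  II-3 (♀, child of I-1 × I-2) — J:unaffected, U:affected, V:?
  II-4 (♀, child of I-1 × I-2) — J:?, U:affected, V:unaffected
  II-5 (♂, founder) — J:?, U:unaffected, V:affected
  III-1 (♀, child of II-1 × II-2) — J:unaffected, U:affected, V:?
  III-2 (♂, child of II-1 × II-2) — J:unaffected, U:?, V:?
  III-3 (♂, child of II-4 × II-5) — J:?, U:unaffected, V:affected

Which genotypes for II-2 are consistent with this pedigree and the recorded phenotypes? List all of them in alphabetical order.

J/I-1 ? ·: JJ|Jj|jj
J/I-2 un ·: JJ|Jj
J/II-1 ? I-1×I-2: JJ|Jj|jj
J/II-2 un ·: JJ|Jj
J/II-3 un I-1×I-2: JJ|Jj
J/II-4 ? I-1×I-2: JJ|Jj|jj
J/II-5 ? ·: JJ|Jj|jj
J/III-1 un II-1×II-2: JJ|Jj
J/III-2 un II-1×II-2: JJ|Jj
J/III-3 ? II-4×II-5: JJ|Jj|jj
⇒ J over [I-1,I-2,II-1,II-2,II-3,II-4,II-5,III-1,III-2,III-3]: 1208 consistent
U/I-1 aff ·: uu
U/I-2 aff ·: uu
U/II-1 aff I-1×I-2: uu
U/II-2 un ·: Uu
U/II-3 aff I-1×I-2: uu
U/II-4 aff I-1×I-2: uu
U/II-5 un ·: UU|Uu
U/III-1 aff II-1×II-2: uu
U/III-2 ? II-1×II-2: Uu|uu
U/III-3 un II-4×II-5: Uu
⇒ U over [I-1,I-2,II-1,II-2,II-3,II-4,II-5,III-1,III-2,III-3]: 4 consistent
V/I-1 ? ·: VV|Vv|vv
V/I-2 un ·: VV|Vv
V/II-1 ? I-1×I-2: VV|Vv|vv
V/II-2 aff ·: vv
V/II-3 ? I-1×I-2: VV|Vv|vv
V/II-4 un I-1×I-2: Vv
V/II-5 aff ·: vv
V/III-1 ? II-1×II-2: Vv|vv
V/III-2 ? II-1×II-2: Vv|vv
V/III-3 aff II-4×II-5: vv
⇒ V over [I-1,I-2,II-1,II-2,II-3,II-4,II-5,III-1,III-2,III-3]: 52 consistent

II-2 ∈ {JJ Uu vv, Jj Uu vv}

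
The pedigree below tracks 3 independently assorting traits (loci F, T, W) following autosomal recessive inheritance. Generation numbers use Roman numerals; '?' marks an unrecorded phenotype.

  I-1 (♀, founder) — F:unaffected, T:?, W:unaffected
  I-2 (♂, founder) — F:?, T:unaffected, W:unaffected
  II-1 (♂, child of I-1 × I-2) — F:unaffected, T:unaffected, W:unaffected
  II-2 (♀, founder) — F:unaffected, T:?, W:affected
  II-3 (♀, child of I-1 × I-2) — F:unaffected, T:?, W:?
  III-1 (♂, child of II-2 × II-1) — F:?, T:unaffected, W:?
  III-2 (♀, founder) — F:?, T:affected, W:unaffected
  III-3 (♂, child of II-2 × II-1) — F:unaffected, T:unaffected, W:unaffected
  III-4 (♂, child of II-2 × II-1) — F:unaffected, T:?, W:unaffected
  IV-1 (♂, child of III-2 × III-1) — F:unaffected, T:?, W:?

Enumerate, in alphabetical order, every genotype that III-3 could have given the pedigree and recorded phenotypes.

F/I-1 un ·: FF|Ff
F/I-2 ? ·: FF|Ff|ff
F/II-1 un I-1×I-2: FF|Ff
F/II-2 un ·: FF|Ff
F/II-3 un I-1×I-2: FF|Ff
F/III-1 ? II-2×II-1: FF|Ff|ff
F/III-2 ? ·: FF|Ff|ff
F/III-3 un II-2×II-1: FF|Ff
F/III-4 un II-2×II-1: FF|Ff
F/IV-1 un III-2×III-1: FF|Ff
⇒ F over [I-1,I-2,II-1,II-2,II-3,III-1,III-2,III-3,III-4,IV-1]: 920 consistent
T/I-1 ? ·: TT|Tt|tt
T/I-2 un ·: TT|Tt
T/II-1 un I-1×I-2: TT|Tt
T/II-2 ? ·: TT|Tt|tt
T/II-3 ? I-1×I-2: TT|Tt|tt
T/III-1 un II-2×II-1: TT|Tt
T/III-2 aff ·: tt
T/III-3 un II-2×II-1: TT|Tt
T/III-4 ? II-2×II-1: TT|Tt|tt
T/IV-1 ? III-2×III-1: Tt|tt
⇒ T over [I-1,I-2,II-1,II-2,II-3,III-1,III-2,III-3,III-4,IV-1]: 460 consistent
W/I-1 un ·: WW|Ww
W/I-2 un ·: WW|Ww
W/II-1 un I-1×I-2: WW|Ww
W/II-2 aff ·: ww
W/II-3 ? I-1×I-2: WW|Ww|ww
W/III-1 ? II-2×II-1: Ww|ww
W/III-2 un ·: WW|Ww
W/III-3 un II-2×II-1: Ww
W/III-4 un II-2×II-1: Ww
W/IV-1 ? III-2×III-1: WW|Ww|ww
⇒ W over [I-1,I-2,II-1,II-2,II-3,III-1,III-2,III-3,III-4,IV-1]: 96 consistent

III-3 ∈ {FF TT Ww, FF Tt Ww, Ff TT Ww, Ff Tt Ww}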